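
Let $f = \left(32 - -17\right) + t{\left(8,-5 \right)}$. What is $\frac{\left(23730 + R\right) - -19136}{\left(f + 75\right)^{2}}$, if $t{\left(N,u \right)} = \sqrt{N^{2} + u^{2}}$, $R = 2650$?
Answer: $\frac{45516}{\left(124 + \sqrt{89}\right)^{2}} \approx 2.5564$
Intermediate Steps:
$f = 49 + \sqrt{89}$ ($f = \left(32 - -17\right) + \sqrt{8^{2} + \left(-5\right)^{2}} = \left(32 + 17\right) + \sqrt{64 + 25} = 49 + \sqrt{89} \approx 58.434$)
$\frac{\left(23730 + R\right) - -19136}{\left(f + 75\right)^{2}} = \frac{\left(23730 + 2650\right) - -19136}{\left(\left(49 + \sqrt{89}\right) + 75\right)^{2}} = \frac{26380 + 19136}{\left(124 + \sqrt{89}\right)^{2}} = \frac{45516}{\left(124 + \sqrt{89}\right)^{2}}$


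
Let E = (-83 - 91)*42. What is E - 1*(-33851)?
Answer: 26543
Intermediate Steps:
E = -7308 (E = -174*42 = -7308)
E - 1*(-33851) = -7308 - 1*(-33851) = -7308 + 33851 = 26543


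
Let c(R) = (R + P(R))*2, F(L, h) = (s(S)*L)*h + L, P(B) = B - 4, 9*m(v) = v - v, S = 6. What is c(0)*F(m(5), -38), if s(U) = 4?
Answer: 0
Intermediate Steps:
m(v) = 0 (m(v) = (v - v)/9 = (⅑)*0 = 0)
P(B) = -4 + B
F(L, h) = L + 4*L*h (F(L, h) = (4*L)*h + L = 4*L*h + L = L + 4*L*h)
c(R) = -8 + 4*R (c(R) = (R + (-4 + R))*2 = (-4 + 2*R)*2 = -8 + 4*R)
c(0)*F(m(5), -38) = (-8 + 4*0)*(0*(1 + 4*(-38))) = (-8 + 0)*(0*(1 - 152)) = -0*(-151) = -8*0 = 0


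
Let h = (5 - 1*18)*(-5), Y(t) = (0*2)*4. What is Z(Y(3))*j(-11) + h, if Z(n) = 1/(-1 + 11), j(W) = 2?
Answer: 326/5 ≈ 65.200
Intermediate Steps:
Y(t) = 0 (Y(t) = 0*4 = 0)
Z(n) = ⅒ (Z(n) = 1/10 = ⅒)
h = 65 (h = (5 - 18)*(-5) = -13*(-5) = 65)
Z(Y(3))*j(-11) + h = (⅒)*2 + 65 = ⅕ + 65 = 326/5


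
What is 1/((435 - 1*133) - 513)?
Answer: -1/211 ≈ -0.0047393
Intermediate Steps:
1/((435 - 1*133) - 513) = 1/((435 - 133) - 513) = 1/(302 - 513) = 1/(-211) = -1/211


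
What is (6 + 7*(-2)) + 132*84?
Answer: 11080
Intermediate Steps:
(6 + 7*(-2)) + 132*84 = (6 - 14) + 11088 = -8 + 11088 = 11080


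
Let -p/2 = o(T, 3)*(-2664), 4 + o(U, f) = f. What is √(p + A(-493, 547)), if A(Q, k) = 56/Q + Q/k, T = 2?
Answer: 3*I*√43059889784111/269671 ≈ 73.0*I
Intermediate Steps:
o(U, f) = -4 + f
p = -5328 (p = -2*(-4 + 3)*(-2664) = -(-2)*(-2664) = -2*2664 = -5328)
√(p + A(-493, 547)) = √(-5328 + (56/(-493) - 493/547)) = √(-5328 + (56*(-1/493) - 493*1/547)) = √(-5328 + (-56/493 - 493/547)) = √(-5328 - 273681/269671) = √(-1437080769/269671) = 3*I*√43059889784111/269671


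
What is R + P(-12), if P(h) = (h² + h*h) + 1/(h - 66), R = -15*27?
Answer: -9127/78 ≈ -117.01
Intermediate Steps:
R = -405
P(h) = 1/(-66 + h) + 2*h² (P(h) = (h² + h²) + 1/(-66 + h) = 2*h² + 1/(-66 + h) = 1/(-66 + h) + 2*h²)
R + P(-12) = -405 + (1 - 132*(-12)² + 2*(-12)³)/(-66 - 12) = -405 + (1 - 132*144 + 2*(-1728))/(-78) = -405 - (1 - 19008 - 3456)/78 = -405 - 1/78*(-22463) = -405 + 22463/78 = -9127/78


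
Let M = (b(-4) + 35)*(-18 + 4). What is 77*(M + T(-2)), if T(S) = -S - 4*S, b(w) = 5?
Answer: -42350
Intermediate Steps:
T(S) = -5*S
M = -560 (M = (5 + 35)*(-18 + 4) = 40*(-14) = -560)
77*(M + T(-2)) = 77*(-560 - 5*(-2)) = 77*(-560 + 10) = 77*(-550) = -42350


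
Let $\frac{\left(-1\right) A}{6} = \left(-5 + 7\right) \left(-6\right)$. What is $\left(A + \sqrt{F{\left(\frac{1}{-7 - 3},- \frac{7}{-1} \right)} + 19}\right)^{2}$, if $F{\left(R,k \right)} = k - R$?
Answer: $\frac{52101}{10} + \frac{216 \sqrt{290}}{5} \approx 5945.8$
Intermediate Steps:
$A = 72$ ($A = - 6 \left(-5 + 7\right) \left(-6\right) = - 6 \cdot 2 \left(-6\right) = \left(-6\right) \left(-12\right) = 72$)
$\left(A + \sqrt{F{\left(\frac{1}{-7 - 3},- \frac{7}{-1} \right)} + 19}\right)^{2} = \left(72 + \sqrt{\left(- \frac{7}{-1} - \frac{1}{-7 - 3}\right) + 19}\right)^{2} = \left(72 + \sqrt{\left(\left(-7\right) \left(-1\right) - \frac{1}{-10}\right) + 19}\right)^{2} = \left(72 + \sqrt{\left(7 - - \frac{1}{10}\right) + 19}\right)^{2} = \left(72 + \sqrt{\left(7 + \frac{1}{10}\right) + 19}\right)^{2} = \left(72 + \sqrt{\frac{71}{10} + 19}\right)^{2} = \left(72 + \sqrt{\frac{261}{10}}\right)^{2} = \left(72 + \frac{3 \sqrt{290}}{10}\right)^{2}$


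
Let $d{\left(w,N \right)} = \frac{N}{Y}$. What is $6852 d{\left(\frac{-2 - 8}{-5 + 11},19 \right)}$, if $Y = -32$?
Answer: $- \frac{32547}{8} \approx -4068.4$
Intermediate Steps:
$d{\left(w,N \right)} = - \frac{N}{32}$ ($d{\left(w,N \right)} = \frac{N}{-32} = N \left(- \frac{1}{32}\right) = - \frac{N}{32}$)
$6852 d{\left(\frac{-2 - 8}{-5 + 11},19 \right)} = 6852 \left(\left(- \frac{1}{32}\right) 19\right) = 6852 \left(- \frac{19}{32}\right) = - \frac{32547}{8}$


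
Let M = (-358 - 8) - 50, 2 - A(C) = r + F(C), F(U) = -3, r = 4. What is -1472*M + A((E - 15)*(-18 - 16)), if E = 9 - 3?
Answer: 612353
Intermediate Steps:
E = 6
A(C) = 1 (A(C) = 2 - (4 - 3) = 2 - 1*1 = 2 - 1 = 1)
M = -416 (M = -366 - 50 = -416)
-1472*M + A((E - 15)*(-18 - 16)) = -1472*(-416) + 1 = 612352 + 1 = 612353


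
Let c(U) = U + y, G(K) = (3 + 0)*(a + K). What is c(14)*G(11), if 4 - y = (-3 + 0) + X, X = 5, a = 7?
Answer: 864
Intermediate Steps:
y = 2 (y = 4 - ((-3 + 0) + 5) = 4 - (-3 + 5) = 4 - 1*2 = 4 - 2 = 2)
G(K) = 21 + 3*K (G(K) = (3 + 0)*(7 + K) = 3*(7 + K) = 21 + 3*K)
c(U) = 2 + U (c(U) = U + 2 = 2 + U)
c(14)*G(11) = (2 + 14)*(21 + 3*11) = 16*(21 + 33) = 16*54 = 864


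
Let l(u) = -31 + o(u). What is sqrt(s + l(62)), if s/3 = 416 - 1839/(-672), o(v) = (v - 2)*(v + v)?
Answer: sqrt(27174098)/56 ≈ 93.087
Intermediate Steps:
o(v) = 2*v*(-2 + v) (o(v) = (-2 + v)*(2*v) = 2*v*(-2 + v))
l(u) = -31 + 2*u*(-2 + u)
s = 281391/224 (s = 3*(416 - 1839/(-672)) = 3*(416 - 1839*(-1)/672) = 3*(416 - 1*(-613/224)) = 3*(416 + 613/224) = 3*(93797/224) = 281391/224 ≈ 1256.2)
sqrt(s + l(62)) = sqrt(281391/224 + (-31 + 2*62*(-2 + 62))) = sqrt(281391/224 + (-31 + 2*62*60)) = sqrt(281391/224 + (-31 + 7440)) = sqrt(281391/224 + 7409) = sqrt(1941007/224) = sqrt(27174098)/56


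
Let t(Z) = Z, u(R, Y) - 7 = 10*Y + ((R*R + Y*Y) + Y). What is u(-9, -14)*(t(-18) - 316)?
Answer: -43420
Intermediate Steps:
u(R, Y) = 7 + R**2 + Y**2 + 11*Y (u(R, Y) = 7 + (10*Y + ((R*R + Y*Y) + Y)) = 7 + (10*Y + ((R**2 + Y**2) + Y)) = 7 + (10*Y + (Y + R**2 + Y**2)) = 7 + (R**2 + Y**2 + 11*Y) = 7 + R**2 + Y**2 + 11*Y)
u(-9, -14)*(t(-18) - 316) = (7 + (-9)**2 + (-14)**2 + 11*(-14))*(-18 - 316) = (7 + 81 + 196 - 154)*(-334) = 130*(-334) = -43420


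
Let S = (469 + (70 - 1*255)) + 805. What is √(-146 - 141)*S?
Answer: 1089*I*√287 ≈ 18449.0*I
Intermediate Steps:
S = 1089 (S = (469 + (70 - 255)) + 805 = (469 - 185) + 805 = 284 + 805 = 1089)
√(-146 - 141)*S = √(-146 - 141)*1089 = √(-287)*1089 = (I*√287)*1089 = 1089*I*√287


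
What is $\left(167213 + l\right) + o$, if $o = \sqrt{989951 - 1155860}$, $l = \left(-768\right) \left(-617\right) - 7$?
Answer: $641062 + i \sqrt{165909} \approx 6.4106 \cdot 10^{5} + 407.32 i$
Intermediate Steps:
$l = 473849$ ($l = 473856 - 7 = 473849$)
$o = i \sqrt{165909}$ ($o = \sqrt{-165909} = i \sqrt{165909} \approx 407.32 i$)
$\left(167213 + l\right) + o = \left(167213 + 473849\right) + i \sqrt{165909} = 641062 + i \sqrt{165909}$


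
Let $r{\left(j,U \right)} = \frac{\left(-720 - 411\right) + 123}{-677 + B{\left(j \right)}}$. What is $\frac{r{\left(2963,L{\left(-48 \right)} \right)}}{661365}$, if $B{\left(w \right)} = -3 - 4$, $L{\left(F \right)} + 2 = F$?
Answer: $\frac{28}{12565935} \approx 2.2282 \cdot 10^{-6}$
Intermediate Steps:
$L{\left(F \right)} = -2 + F$
$B{\left(w \right)} = -7$ ($B{\left(w \right)} = -3 - 4 = -7$)
$r{\left(j,U \right)} = \frac{28}{19}$ ($r{\left(j,U \right)} = \frac{\left(-720 - 411\right) + 123}{-677 - 7} = \frac{\left(-720 - 411\right) + 123}{-684} = \left(-1131 + 123\right) \left(- \frac{1}{684}\right) = \left(-1008\right) \left(- \frac{1}{684}\right) = \frac{28}{19}$)
$\frac{r{\left(2963,L{\left(-48 \right)} \right)}}{661365} = \frac{28}{19 \cdot 661365} = \frac{28}{19} \cdot \frac{1}{661365} = \frac{28}{12565935}$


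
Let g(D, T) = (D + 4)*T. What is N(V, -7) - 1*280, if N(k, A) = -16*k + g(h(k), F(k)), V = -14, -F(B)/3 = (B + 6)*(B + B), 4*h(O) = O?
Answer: -392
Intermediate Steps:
h(O) = O/4
F(B) = -6*B*(6 + B) (F(B) = -3*(B + 6)*(B + B) = -3*(6 + B)*2*B = -6*B*(6 + B))
g(D, T) = T*(4 + D) (g(D, T) = (4 + D)*T = T*(4 + D))
N(k, A) = -16*k - 6*k*(4 + k/4)*(6 + k) (N(k, A) = -16*k + (-6*k*(6 + k))*(4 + k/4) = -16*k - 6*k*(4 + k/4)*(6 + k))
N(V, -7) - 1*280 = (½)*(-14)*(-32 - 3*(6 - 14)*(16 - 14)) - 1*280 = (½)*(-14)*(-32 - 3*(-8)*2) - 280 = (½)*(-14)*(-32 + 48) - 280 = (½)*(-14)*16 - 280 = -112 - 280 = -392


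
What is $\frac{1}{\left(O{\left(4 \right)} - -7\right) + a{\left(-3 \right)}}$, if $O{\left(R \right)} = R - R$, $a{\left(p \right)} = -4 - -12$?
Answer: $\frac{1}{15} \approx 0.066667$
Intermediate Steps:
$a{\left(p \right)} = 8$ ($a{\left(p \right)} = -4 + 12 = 8$)
$O{\left(R \right)} = 0$
$\frac{1}{\left(O{\left(4 \right)} - -7\right) + a{\left(-3 \right)}} = \frac{1}{\left(0 - -7\right) + 8} = \frac{1}{\left(0 + 7\right) + 8} = \frac{1}{7 + 8} = \frac{1}{15}$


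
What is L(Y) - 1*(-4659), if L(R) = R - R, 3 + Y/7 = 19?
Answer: 4659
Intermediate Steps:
Y = 112 (Y = -21 + 7*19 = -21 + 133 = 112)
L(R) = 0
L(Y) - 1*(-4659) = 0 - 1*(-4659) = 0 + 4659 = 4659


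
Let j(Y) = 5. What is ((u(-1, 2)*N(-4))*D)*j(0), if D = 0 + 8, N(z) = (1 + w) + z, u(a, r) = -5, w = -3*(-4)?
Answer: -1800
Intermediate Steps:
w = 12
N(z) = 13 + z (N(z) = (1 + 12) + z = 13 + z)
D = 8
((u(-1, 2)*N(-4))*D)*j(0) = (-5*(13 - 4)*8)*5 = (-5*9*8)*5 = -45*8*5 = -360*5 = -1800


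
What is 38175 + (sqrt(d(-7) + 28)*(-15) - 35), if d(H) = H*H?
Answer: 38140 - 15*sqrt(77) ≈ 38008.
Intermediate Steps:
d(H) = H**2
38175 + (sqrt(d(-7) + 28)*(-15) - 35) = 38175 + (sqrt((-7)**2 + 28)*(-15) - 35) = 38175 + (sqrt(49 + 28)*(-15) - 35) = 38175 + (sqrt(77)*(-15) - 35) = 38175 + (-15*sqrt(77) - 35) = 38175 + (-35 - 15*sqrt(77)) = 38140 - 15*sqrt(77)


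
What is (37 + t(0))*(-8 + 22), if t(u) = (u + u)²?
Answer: 518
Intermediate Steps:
t(u) = 4*u² (t(u) = (2*u)² = 4*u²)
(37 + t(0))*(-8 + 22) = (37 + 4*0²)*(-8 + 22) = (37 + 4*0)*14 = (37 + 0)*14 = 37*14 = 518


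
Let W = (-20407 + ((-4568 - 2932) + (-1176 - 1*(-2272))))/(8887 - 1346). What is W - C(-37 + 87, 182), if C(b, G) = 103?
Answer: -803534/7541 ≈ -106.56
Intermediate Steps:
W = -26811/7541 (W = (-20407 + (-7500 + (-1176 + 2272)))/7541 = (-20407 + (-7500 + 1096))*(1/7541) = (-20407 - 6404)*(1/7541) = -26811*1/7541 = -26811/7541 ≈ -3.5554)
W - C(-37 + 87, 182) = -26811/7541 - 1*103 = -26811/7541 - 103 = -803534/7541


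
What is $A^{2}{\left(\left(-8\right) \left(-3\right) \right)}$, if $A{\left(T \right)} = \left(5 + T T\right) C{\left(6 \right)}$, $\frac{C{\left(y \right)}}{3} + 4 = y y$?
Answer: $3110962176$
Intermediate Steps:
$C{\left(y \right)} = -12 + 3 y^{2}$ ($C{\left(y \right)} = -12 + 3 y y = -12 + 3 y^{2}$)
$A{\left(T \right)} = 480 + 96 T^{2}$ ($A{\left(T \right)} = \left(5 + T T\right) \left(-12 + 3 \cdot 6^{2}\right) = \left(5 + T^{2}\right) \left(-12 + 3 \cdot 36\right) = \left(5 + T^{2}\right) \left(-12 + 108\right) = \left(5 + T^{2}\right) 96 = 480 + 96 T^{2}$)
$A^{2}{\left(\left(-8\right) \left(-3\right) \right)} = \left(480 + 96 \left(\left(-8\right) \left(-3\right)\right)^{2}\right)^{2} = \left(480 + 96 \cdot 24^{2}\right)^{2} = \left(480 + 96 \cdot 576\right)^{2} = \left(480 + 55296\right)^{2} = 55776^{2} = 3110962176$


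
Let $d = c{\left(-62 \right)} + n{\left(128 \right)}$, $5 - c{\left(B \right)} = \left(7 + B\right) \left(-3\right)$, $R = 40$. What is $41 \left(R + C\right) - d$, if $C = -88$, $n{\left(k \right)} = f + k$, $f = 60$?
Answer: $-1996$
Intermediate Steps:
$n{\left(k \right)} = 60 + k$
$c{\left(B \right)} = 26 + 3 B$ ($c{\left(B \right)} = 5 - \left(7 + B\right) \left(-3\right) = 5 - \left(-21 - 3 B\right) = 5 + \left(21 + 3 B\right) = 26 + 3 B$)
$d = 28$ ($d = \left(26 + 3 \left(-62\right)\right) + \left(60 + 128\right) = \left(26 - 186\right) + 188 = -160 + 188 = 28$)
$41 \left(R + C\right) - d = 41 \left(40 - 88\right) - 28 = 41 \left(-48\right) - 28 = -1968 - 28 = -1996$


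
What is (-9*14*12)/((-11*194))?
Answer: 756/1067 ≈ 0.70853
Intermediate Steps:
(-9*14*12)/((-11*194)) = -126*12/(-2134) = -1512*(-1/2134) = 756/1067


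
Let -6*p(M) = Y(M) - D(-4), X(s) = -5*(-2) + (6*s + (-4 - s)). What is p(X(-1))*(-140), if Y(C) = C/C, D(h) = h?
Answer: 350/3 ≈ 116.67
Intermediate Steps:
X(s) = 6 + 5*s (X(s) = 10 + (-4 + 5*s) = 6 + 5*s)
Y(C) = 1
p(M) = -⅚ (p(M) = -(1 - 1*(-4))/6 = -(1 + 4)/6 = -⅙*5 = -⅚)
p(X(-1))*(-140) = -⅚*(-140) = 350/3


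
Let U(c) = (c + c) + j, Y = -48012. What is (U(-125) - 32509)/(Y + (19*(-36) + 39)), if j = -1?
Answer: 1560/2317 ≈ 0.67328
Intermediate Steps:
U(c) = -1 + 2*c (U(c) = (c + c) - 1 = 2*c - 1 = -1 + 2*c)
(U(-125) - 32509)/(Y + (19*(-36) + 39)) = ((-1 + 2*(-125)) - 32509)/(-48012 + (19*(-36) + 39)) = ((-1 - 250) - 32509)/(-48012 + (-684 + 39)) = (-251 - 32509)/(-48012 - 645) = -32760/(-48657) = -32760*(-1/48657) = 1560/2317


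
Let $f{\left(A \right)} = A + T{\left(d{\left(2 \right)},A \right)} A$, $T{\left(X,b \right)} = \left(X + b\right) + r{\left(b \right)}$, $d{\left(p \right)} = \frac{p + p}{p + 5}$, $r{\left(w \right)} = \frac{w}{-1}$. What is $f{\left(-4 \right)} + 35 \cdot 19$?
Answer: $\frac{4611}{7} \approx 658.71$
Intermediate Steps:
$r{\left(w \right)} = - w$ ($r{\left(w \right)} = w \left(-1\right) = - w$)
$d{\left(p \right)} = \frac{2 p}{5 + p}$
$T{\left(X,b \right)} = X$ ($T{\left(X,b \right)} = \left(X + b\right) - b = X$)
$f{\left(A \right)} = \frac{11 A}{7}$ ($f{\left(A \right)} = A + 2 \cdot 2 \frac{1}{5 + 2} A = A + 2 \cdot 2 \cdot \frac{1}{7} A = A + \frac{4 A}{7} = \frac{11 A}{7}$)
$f{\left(-4 \right)} + 35 \cdot 19 = \frac{11}{7} \left(-4\right) + 35 \cdot 19 = - \frac{44}{7} + 665 = \frac{4611}{7}$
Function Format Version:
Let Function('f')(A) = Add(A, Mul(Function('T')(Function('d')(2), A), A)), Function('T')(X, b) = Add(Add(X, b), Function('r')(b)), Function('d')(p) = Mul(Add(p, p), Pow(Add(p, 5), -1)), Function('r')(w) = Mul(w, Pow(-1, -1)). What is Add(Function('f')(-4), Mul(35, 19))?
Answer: Rational(4611, 7) ≈ 658.71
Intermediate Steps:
Function('r')(w) = Mul(-1, w) (Function('r')(w) = Mul(w, -1) = Mul(-1, w))
Function('d')(p) = Mul(2, p, Pow(Add(5, p), -1)) (Function('d')(p) = Mul(Mul(2, p), Pow(Add(5, p), -1)) = Mul(2, p, Pow(Add(5, p), -1)))
Function('T')(X, b) = X (Function('T')(X, b) = Add(Add(X, b), Mul(-1, b)) = X)
Function('f')(A) = Mul(Rational(11, 7), A) (Function('f')(A) = Add(A, Mul(Mul(2, 2, Pow(Add(5, 2), -1)), A)) = Add(A, Mul(Mul(2, 2, Pow(7, -1)), A)) = Add(A, Mul(Mul(2, 2, Rational(1, 7)), A)) = Add(A, Mul(Rational(4, 7), A)) = Mul(Rational(11, 7), A))
Add(Function('f')(-4), Mul(35, 19)) = Add(Mul(Rational(11, 7), -4), Mul(35, 19)) = Add(Rational(-44, 7), 665) = Rational(4611, 7)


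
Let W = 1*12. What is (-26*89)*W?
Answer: -27768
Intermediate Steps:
W = 12
(-26*89)*W = -26*89*12 = -2314*12 = -27768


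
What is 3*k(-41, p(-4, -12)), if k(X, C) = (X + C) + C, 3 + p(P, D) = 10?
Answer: -81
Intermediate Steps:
p(P, D) = 7 (p(P, D) = -3 + 10 = 7)
k(X, C) = X + 2*C (k(X, C) = (C + X) + C = X + 2*C)
3*k(-41, p(-4, -12)) = 3*(-41 + 2*7) = 3*(-41 + 14) = 3*(-27) = -81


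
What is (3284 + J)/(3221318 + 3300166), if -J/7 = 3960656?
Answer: -2310109/543457 ≈ -4.2508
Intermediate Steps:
J = -27724592 (J = -7*3960656 = -27724592)
(3284 + J)/(3221318 + 3300166) = (3284 - 27724592)/(3221318 + 3300166) = -27721308/6521484 = -27721308*1/6521484 = -2310109/543457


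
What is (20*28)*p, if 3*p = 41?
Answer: 22960/3 ≈ 7653.3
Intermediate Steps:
p = 41/3 (p = (⅓)*41 = 41/3 ≈ 13.667)
(20*28)*p = (20*28)*(41/3) = 560*(41/3) = 22960/3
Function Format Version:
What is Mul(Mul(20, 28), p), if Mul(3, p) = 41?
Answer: Rational(22960, 3) ≈ 7653.3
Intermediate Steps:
p = Rational(41, 3) (p = Mul(Rational(1, 3), 41) = Rational(41, 3) ≈ 13.667)
Mul(Mul(20, 28), p) = Mul(Mul(20, 28), Rational(41, 3)) = Mul(560, Rational(41, 3)) = Rational(22960, 3)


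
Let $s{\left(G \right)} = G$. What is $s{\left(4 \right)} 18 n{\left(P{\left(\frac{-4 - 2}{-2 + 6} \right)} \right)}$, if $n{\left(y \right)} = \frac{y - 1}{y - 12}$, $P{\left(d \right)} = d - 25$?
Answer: $\frac{360}{7} \approx 51.429$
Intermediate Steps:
$P{\left(d \right)} = -25 + d$ ($P{\left(d \right)} = d - 25 = -25 + d$)
$n{\left(y \right)} = \frac{-1 + y}{-12 + y}$ ($n{\left(y \right)} = \frac{-1 + y}{y - 12} = \frac{-1 + y}{-12 + y}$)
$s{\left(4 \right)} 18 n{\left(P{\left(\frac{-4 - 2}{-2 + 6} \right)} \right)} = 4 \cdot 18 \frac{-1 - \left(25 - \frac{-4 - 2}{-2 + 6}\right)}{-12 - \left(25 - \frac{-4 - 2}{-2 + 6}\right)} = 72 \frac{-1 - \left(25 + \frac{6}{4}\right)}{-12 - \left(25 + \frac{6}{4}\right)} = 72 \frac{-1 - \frac{53}{2}}{-12 - \frac{53}{2}} = 72 \frac{1}{- \frac{77}{2}} \left(- \frac{55}{2}\right) = 72 \left(\left(- \frac{2}{77}\right) \left(- \frac{55}{2}\right)\right) = 72 \cdot \frac{5}{7} = \frac{360}{7}$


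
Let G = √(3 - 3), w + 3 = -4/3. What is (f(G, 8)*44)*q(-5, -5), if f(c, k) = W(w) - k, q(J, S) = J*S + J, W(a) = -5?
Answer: -11440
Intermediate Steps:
w = -13/3 (w = -3 - 4/3 = -13/3 ≈ -4.3333)
G = 0 (G = √0 = 0)
q(J, S) = J + J*S
f(c, k) = -5 - k
(f(G, 8)*44)*q(-5, -5) = ((-5 - 1*8)*44)*(-5*(1 - 5)) = ((-5 - 8)*44)*(-5*(-4)) = -13*44*20 = -572*20 = -11440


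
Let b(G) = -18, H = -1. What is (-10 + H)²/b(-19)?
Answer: -121/18 ≈ -6.7222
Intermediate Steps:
(-10 + H)²/b(-19) = (-10 - 1)²/(-18) = (-11)²*(-1/18) = 121*(-1/18) = -121/18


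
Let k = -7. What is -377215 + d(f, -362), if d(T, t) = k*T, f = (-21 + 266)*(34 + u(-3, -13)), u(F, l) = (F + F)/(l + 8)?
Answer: -437583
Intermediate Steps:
u(F, l) = 2*F/(8 + l) (u(F, l) = (2*F)/(8 + l) = 2*F/(8 + l))
f = 8624 (f = (-21 + 266)*(34 + 2*(-3)/(8 - 13)) = 245*(34 + 2*(-3)/(-5)) = 245*(34 + 2*(-3)*(-⅕)) = 245*(34 + 6/5) = 245*(176/5) = 8624)
d(T, t) = -7*T
-377215 + d(f, -362) = -377215 - 7*8624 = -377215 - 60368 = -437583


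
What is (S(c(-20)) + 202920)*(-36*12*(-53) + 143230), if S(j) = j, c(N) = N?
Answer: 33706965400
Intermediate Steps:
(S(c(-20)) + 202920)*(-36*12*(-53) + 143230) = (-20 + 202920)*(-36*12*(-53) + 143230) = 202900*(-432*(-53) + 143230) = 202900*(22896 + 143230) = 202900*166126 = 33706965400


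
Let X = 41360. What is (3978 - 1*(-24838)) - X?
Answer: -12544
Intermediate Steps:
(3978 - 1*(-24838)) - X = (3978 - 1*(-24838)) - 1*41360 = (3978 + 24838) - 41360 = 28816 - 41360 = -12544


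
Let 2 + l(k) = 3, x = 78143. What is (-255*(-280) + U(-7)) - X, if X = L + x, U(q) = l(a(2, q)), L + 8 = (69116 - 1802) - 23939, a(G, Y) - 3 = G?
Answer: -50109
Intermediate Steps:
a(G, Y) = 3 + G
l(k) = 1 (l(k) = -2 + 3 = 1)
L = 43367 (L = -8 + ((69116 - 1802) - 23939) = -8 + (67314 - 23939) = -8 + 43375 = 43367)
U(q) = 1
X = 121510 (X = 43367 + 78143 = 121510)
(-255*(-280) + U(-7)) - X = (-255*(-280) + 1) - 1*121510 = (71400 + 1) - 121510 = 71401 - 121510 = -50109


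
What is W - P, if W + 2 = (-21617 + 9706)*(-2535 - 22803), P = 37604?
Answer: 301763312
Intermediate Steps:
W = 301800916 (W = -2 + (-21617 + 9706)*(-2535 - 22803) = -2 - 11911*(-25338) = -2 + 301800918 = 301800916)
W - P = 301800916 - 1*37604 = 301800916 - 37604 = 301763312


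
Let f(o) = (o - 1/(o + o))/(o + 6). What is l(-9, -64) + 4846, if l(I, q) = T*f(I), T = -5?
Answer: 260879/54 ≈ 4831.1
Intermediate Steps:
f(o) = (o - 1/(2*o))/(6 + o)
l(I, q) = -5*(-½ + I²)/(I*(6 + I))
l(-9, -64) + 4846 = (5/2)*(1 - 2*(-9)²)/(-9*(6 - 9)) + 4846 = (5/2)*(-⅑)*(1 - 2*81)/(-3) + 4846 = (5/2)*(-⅑)*(-⅓)*(1 - 162) + 4846 = (5/2)*(-⅑)*(-⅓)*(-161) + 4846 = -805/54 + 4846 = 260879/54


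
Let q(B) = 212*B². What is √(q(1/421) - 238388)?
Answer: 8*I*√660189489/421 ≈ 488.25*I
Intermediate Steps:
√(q(1/421) - 238388) = √(212*(1/421)² - 238388) = √(212*(1/177241) - 238388) = √(212/177241 - 238388) = √(-42252127296/177241) = 8*I*√660189489/421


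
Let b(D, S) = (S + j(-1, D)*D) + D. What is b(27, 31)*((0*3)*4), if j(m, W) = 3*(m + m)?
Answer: 0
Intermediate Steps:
j(m, W) = 6*m (j(m, W) = 3*(2*m) = 6*m)
b(D, S) = S - 5*D (b(D, S) = (S + (6*(-1))*D) + D = (S - 6*D) + D = S - 5*D)
b(27, 31)*((0*3)*4) = (31 - 5*27)*((0*3)*4) = (31 - 135)*(0*4) = -104*0 = 0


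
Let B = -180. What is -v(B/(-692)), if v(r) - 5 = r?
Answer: -910/173 ≈ -5.2601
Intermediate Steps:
v(r) = 5 + r
-v(B/(-692)) = -(5 - 180/(-692)) = -(5 - 180*(-1/692)) = -(5 + 45/173) = -1*910/173 = -910/173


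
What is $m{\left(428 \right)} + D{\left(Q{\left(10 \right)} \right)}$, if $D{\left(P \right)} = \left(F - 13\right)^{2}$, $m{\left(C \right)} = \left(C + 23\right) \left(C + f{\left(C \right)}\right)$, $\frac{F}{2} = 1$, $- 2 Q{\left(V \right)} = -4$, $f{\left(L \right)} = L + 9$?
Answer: $390236$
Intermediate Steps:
$f{\left(L \right)} = 9 + L$
$Q{\left(V \right)} = 2$ ($Q{\left(V \right)} = \left(- \frac{1}{2}\right) \left(-4\right) = 2$)
$F = 2$ ($F = 2 \cdot 1 = 2$)
$m{\left(C \right)} = \left(9 + 2 C\right) \left(23 + C\right)$ ($m{\left(C \right)} = \left(C + 23\right) \left(C + \left(9 + C\right)\right) = \left(23 + C\right) \left(9 + 2 C\right) = \left(9 + 2 C\right) \left(23 + C\right)$)
$D{\left(P \right)} = 121$ ($D{\left(P \right)} = \left(2 - 13\right)^{2} = \left(-11\right)^{2} = 121$)
$m{\left(428 \right)} + D{\left(Q{\left(10 \right)} \right)} = \left(207 + 2 \cdot 428^{2} + 55 \cdot 428\right) + 121 = \left(207 + 2 \cdot 183184 + 23540\right) + 121 = \left(207 + 366368 + 23540\right) + 121 = 390115 + 121 = 390236$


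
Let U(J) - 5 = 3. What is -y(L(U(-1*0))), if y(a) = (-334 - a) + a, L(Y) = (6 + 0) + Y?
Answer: 334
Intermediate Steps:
U(J) = 8 (U(J) = 5 + 3 = 8)
L(Y) = 6 + Y
y(a) = -334
-y(L(U(-1*0))) = -1*(-334) = 334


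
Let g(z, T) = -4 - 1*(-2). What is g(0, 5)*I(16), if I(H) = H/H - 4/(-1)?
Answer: -10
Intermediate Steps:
I(H) = 5 (I(H) = 1 - 4*(-1) = 1 + 4 = 5)
g(z, T) = -2 (g(z, T) = -4 + 2 = -2)
g(0, 5)*I(16) = -2*5 = -10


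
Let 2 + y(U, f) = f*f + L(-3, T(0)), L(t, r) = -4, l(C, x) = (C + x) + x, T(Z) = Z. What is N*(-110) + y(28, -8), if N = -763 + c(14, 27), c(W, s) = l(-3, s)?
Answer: 78378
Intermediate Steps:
l(C, x) = C + 2*x
c(W, s) = -3 + 2*s
y(U, f) = -6 + f² (y(U, f) = -2 + (f*f - 4) = -2 + (f² - 4) = -2 + (-4 + f²) = -6 + f²)
N = -712 (N = -763 + (-3 + 2*27) = -763 + (-3 + 54) = -763 + 51 = -712)
N*(-110) + y(28, -8) = -712*(-110) + (-6 + (-8)²) = 78320 + (-6 + 64) = 78320 + 58 = 78378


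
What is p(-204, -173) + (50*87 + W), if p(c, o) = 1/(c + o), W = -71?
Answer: 1613182/377 ≈ 4279.0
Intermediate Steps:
p(-204, -173) + (50*87 + W) = 1/(-204 - 173) + (50*87 - 71) = 1/(-377) + (4350 - 71) = -1/377 + 4279 = 1613182/377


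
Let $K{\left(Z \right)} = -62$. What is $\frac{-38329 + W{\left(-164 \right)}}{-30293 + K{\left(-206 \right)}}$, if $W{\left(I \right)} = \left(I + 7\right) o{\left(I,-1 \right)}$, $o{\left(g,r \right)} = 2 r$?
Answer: $\frac{7603}{6071} \approx 1.2523$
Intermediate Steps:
$W{\left(I \right)} = -14 - 2 I$ ($W{\left(I \right)} = \left(I + 7\right) 2 \left(-1\right) = \left(7 + I\right) \left(-2\right) = -14 - 2 I$)
$\frac{-38329 + W{\left(-164 \right)}}{-30293 + K{\left(-206 \right)}} = \frac{-38329 - -314}{-30293 - 62} = \frac{-38329 + \left(-14 + 328\right)}{-30355} = \left(-38329 + 314\right) \left(- \frac{1}{30355}\right) = \left(-38015\right) \left(- \frac{1}{30355}\right) = \frac{7603}{6071}$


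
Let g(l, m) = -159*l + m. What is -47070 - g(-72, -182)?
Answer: -58336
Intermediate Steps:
g(l, m) = m - 159*l
-47070 - g(-72, -182) = -47070 - (-182 - 159*(-72)) = -47070 - (-182 + 11448) = -47070 - 1*11266 = -47070 - 11266 = -58336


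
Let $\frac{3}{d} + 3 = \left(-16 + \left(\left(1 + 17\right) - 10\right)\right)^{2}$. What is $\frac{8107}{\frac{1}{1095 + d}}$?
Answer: $\frac{541531386}{61} \approx 8.8776 \cdot 10^{6}$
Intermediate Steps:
$d = \frac{3}{61}$ ($d = \frac{3}{-3 + \left(-16 + \left(\left(1 + 17\right) - 10\right)\right)^{2}} = \frac{3}{-3 + \left(-16 + \left(18 - 10\right)\right)^{2}} = \frac{3}{-3 + \left(-16 + 8\right)^{2}} = \frac{3}{-3 + \left(-8\right)^{2}} = \frac{3}{-3 + 64} = \frac{3}{61} \approx 0.04918$)
$\frac{8107}{\frac{1}{1095 + d}} = \frac{8107}{\frac{1}{1095 + \frac{3}{61}}} = \frac{8107}{\frac{1}{\frac{66798}{61}}} = \frac{8107}{\frac{61}{66798}} = 8107 \cdot \frac{66798}{61} = \frac{541531386}{61}$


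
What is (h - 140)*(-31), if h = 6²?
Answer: 3224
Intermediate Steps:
h = 36
(h - 140)*(-31) = (36 - 140)*(-31) = -104*(-31) = 3224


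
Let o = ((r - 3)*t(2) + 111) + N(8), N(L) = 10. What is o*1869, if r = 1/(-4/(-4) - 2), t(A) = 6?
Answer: 181293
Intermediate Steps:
r = -1 (r = 1/(-4*(-¼) - 2) = 1/(1 - 2) = 1/(-1) = -1)
o = 97 (o = ((-1 - 3)*6 + 111) + 10 = (-4*6 + 111) + 10 = (-24 + 111) + 10 = 87 + 10 = 97)
o*1869 = 97*1869 = 181293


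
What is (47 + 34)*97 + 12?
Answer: 7869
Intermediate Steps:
(47 + 34)*97 + 12 = 81*97 + 12 = 7857 + 12 = 7869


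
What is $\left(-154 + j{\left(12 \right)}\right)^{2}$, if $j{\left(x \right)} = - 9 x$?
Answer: $68644$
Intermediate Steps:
$\left(-154 + j{\left(12 \right)}\right)^{2} = \left(-154 - 108\right)^{2} = \left(-262\right)^{2} = 68644$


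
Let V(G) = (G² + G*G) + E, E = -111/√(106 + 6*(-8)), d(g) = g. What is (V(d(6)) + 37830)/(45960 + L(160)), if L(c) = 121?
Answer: 37902/46081 - 111*√58/2672698 ≈ 0.82219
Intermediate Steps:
E = -111*√58/58 (E = -111/√(106 - 48) = -111*√58/58 ≈ -14.575)
V(G) = 2*G² - 111*√58/58 (V(G) = (G² + G*G) - 111*√58/58 = (G² + G²) - 111*√58/58 = 2*G² - 111*√58/58)
(V(d(6)) + 37830)/(45960 + L(160)) = ((2*6² - 111*√58/58) + 37830)/(45960 + 121) = ((2*36 - 111*√58/58) + 37830)/46081 = ((72 - 111*√58/58) + 37830)*(1/46081) = (37902 - 111*√58/58)*(1/46081) = 37902/46081 - 111*√58/2672698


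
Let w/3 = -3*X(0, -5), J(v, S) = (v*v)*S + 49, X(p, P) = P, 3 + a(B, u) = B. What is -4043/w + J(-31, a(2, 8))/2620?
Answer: -106337/1179 ≈ -90.193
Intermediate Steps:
a(B, u) = -3 + B
J(v, S) = 49 + S*v² (J(v, S) = v²*S + 49 = S*v² + 49 = 49 + S*v²)
w = 45 (w = 3*(-3*(-5)) = 3*15 = 45)
-4043/w + J(-31, a(2, 8))/2620 = -4043/45 + (49 + (-3 + 2)*(-31)²)/2620 = -4043*1/45 + (49 - 1*961)*(1/2620) = -4043/45 + (49 - 961)*(1/2620) = -4043/45 - 912*1/2620 = -4043/45 - 228/655 = -106337/1179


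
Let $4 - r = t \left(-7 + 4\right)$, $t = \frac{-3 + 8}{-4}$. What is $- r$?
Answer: $- \frac{1}{4} \approx -0.25$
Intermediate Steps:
$t = - \frac{5}{4}$ ($t = 5 \left(- \frac{1}{4}\right) = - \frac{5}{4} \approx -1.25$)
$r = \frac{1}{4}$ ($r = 4 - - \frac{5 \left(-7 + 4\right)}{4} = 4 - \left(- \frac{5}{4}\right) \left(-3\right) = 4 - \frac{15}{4} = \frac{1}{4} \approx 0.25$)
$- r = \left(-1\right) \frac{1}{4} = - \frac{1}{4}$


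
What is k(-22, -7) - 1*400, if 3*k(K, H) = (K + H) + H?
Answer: -412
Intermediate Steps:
k(K, H) = K/3 + 2*H/3 (k(K, H) = ((K + H) + H)/3 = ((H + K) + H)/3 = (K + 2*H)/3 = K/3 + 2*H/3)
k(-22, -7) - 1*400 = ((1/3)*(-22) + (2/3)*(-7)) - 1*400 = (-22/3 - 14/3) - 400 = -12 - 400 = -412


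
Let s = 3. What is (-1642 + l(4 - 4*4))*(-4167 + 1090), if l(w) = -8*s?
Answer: 5126282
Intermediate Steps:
l(w) = -24 (l(w) = -8*3 = -24)
(-1642 + l(4 - 4*4))*(-4167 + 1090) = (-1642 - 24)*(-4167 + 1090) = -1666*(-3077) = 5126282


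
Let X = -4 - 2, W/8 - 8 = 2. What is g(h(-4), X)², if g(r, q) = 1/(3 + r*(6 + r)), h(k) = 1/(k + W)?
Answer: 33362176/316306225 ≈ 0.10547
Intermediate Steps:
W = 80 (W = 64 + 8*2 = 64 + 16 = 80)
h(k) = 1/(80 + k) (h(k) = 1/(k + 80) = 1/(80 + k))
X = -6
g(h(-4), X)² = (1/(3 + (1/(80 - 4))² + 6/(80 - 4)))² = (1/(3 + (1/76)² + 6/76))² = (1/(3 + (1/76)² + 6*(1/76)))² = (1/(3 + 1/5776 + 3/38))² = (1/(17785/5776))² = (5776/17785)² = 33362176/316306225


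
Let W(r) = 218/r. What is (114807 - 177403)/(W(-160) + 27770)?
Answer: -5007680/2221491 ≈ -2.2542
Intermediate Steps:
(114807 - 177403)/(W(-160) + 27770) = (114807 - 177403)/(218/(-160) + 27770) = -62596/(218*(-1/160) + 27770) = -62596/(-109/80 + 27770) = -62596/2221491/80 = -62596*80/2221491 = -5007680/2221491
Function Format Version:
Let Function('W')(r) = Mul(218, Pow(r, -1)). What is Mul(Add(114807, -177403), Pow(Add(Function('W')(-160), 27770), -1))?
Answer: Rational(-5007680, 2221491) ≈ -2.2542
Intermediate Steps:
Mul(Add(114807, -177403), Pow(Add(Function('W')(-160), 27770), -1)) = Mul(Add(114807, -177403), Pow(Add(Mul(218, Pow(-160, -1)), 27770), -1)) = Mul(-62596, Pow(Add(Mul(218, Rational(-1, 160)), 27770), -1)) = Mul(-62596, Pow(Add(Rational(-109, 80), 27770), -1)) = Mul(-62596, Pow(Rational(2221491, 80), -1)) = Mul(-62596, Rational(80, 2221491)) = Rational(-5007680, 2221491)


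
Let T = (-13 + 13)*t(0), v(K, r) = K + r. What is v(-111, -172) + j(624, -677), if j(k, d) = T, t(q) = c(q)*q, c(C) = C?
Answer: -283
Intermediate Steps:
t(q) = q² (t(q) = q*q = q²)
T = 0 (T = (-13 + 13)*0² = 0*0 = 0)
j(k, d) = 0
v(-111, -172) + j(624, -677) = (-111 - 172) + 0 = -283 + 0 = -283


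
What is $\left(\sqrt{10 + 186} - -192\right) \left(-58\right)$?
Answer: $-11948$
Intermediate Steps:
$\left(\sqrt{10 + 186} - -192\right) \left(-58\right) = \left(\sqrt{196} + 192\right) \left(-58\right) = \left(14 + 192\right) \left(-58\right) = 206 \left(-58\right) = -11948$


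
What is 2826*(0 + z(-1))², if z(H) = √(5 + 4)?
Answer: 25434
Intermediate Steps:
z(H) = 3 (z(H) = √9 = 3)
2826*(0 + z(-1))² = 2826*(0 + 3)² = 2826*3² = 2826*9 = 25434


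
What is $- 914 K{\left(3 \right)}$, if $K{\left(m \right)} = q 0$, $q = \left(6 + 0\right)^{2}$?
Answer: $0$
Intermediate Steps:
$q = 36$ ($q = 6^{2} = 36$)
$K{\left(m \right)} = 0$ ($K{\left(m \right)} = 36 \cdot 0 = 0$)
$- 914 K{\left(3 \right)} = \left(-914\right) 0 = 0$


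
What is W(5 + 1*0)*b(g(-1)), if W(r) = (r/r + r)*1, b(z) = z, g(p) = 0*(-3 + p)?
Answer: 0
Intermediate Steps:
g(p) = 0
W(r) = 1 + r (W(r) = (1 + r)*1 = 1 + r)
W(5 + 1*0)*b(g(-1)) = (1 + (5 + 1*0))*0 = (1 + (5 + 0))*0 = (1 + 5)*0 = 6*0 = 0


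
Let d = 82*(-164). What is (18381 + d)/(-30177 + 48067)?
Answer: 4933/17890 ≈ 0.27574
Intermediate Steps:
d = -13448
(18381 + d)/(-30177 + 48067) = (18381 - 13448)/(-30177 + 48067) = 4933/17890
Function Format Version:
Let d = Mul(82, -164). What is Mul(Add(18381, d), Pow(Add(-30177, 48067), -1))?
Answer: Rational(4933, 17890) ≈ 0.27574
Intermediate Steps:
d = -13448
Mul(Add(18381, d), Pow(Add(-30177, 48067), -1)) = Mul(Add(18381, -13448), Pow(Add(-30177, 48067), -1)) = Mul(4933, Pow(17890, -1)) = Mul(4933, Rational(1, 17890)) = Rational(4933, 17890)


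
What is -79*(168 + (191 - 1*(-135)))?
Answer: -39026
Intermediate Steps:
-79*(168 + (191 - 1*(-135))) = -79*(168 + (191 + 135)) = -79*(168 + 326) = -79*494 = -39026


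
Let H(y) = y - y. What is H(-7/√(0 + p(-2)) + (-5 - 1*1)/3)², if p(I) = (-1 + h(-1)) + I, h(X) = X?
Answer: 0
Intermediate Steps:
p(I) = -2 + I (p(I) = (-1 - 1) + I = -2 + I)
H(y) = 0
H(-7/√(0 + p(-2)) + (-5 - 1*1)/3)² = 0² = 0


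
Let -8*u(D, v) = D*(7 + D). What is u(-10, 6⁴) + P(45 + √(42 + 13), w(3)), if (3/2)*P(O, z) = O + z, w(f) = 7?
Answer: 371/12 + 2*√55/3 ≈ 35.861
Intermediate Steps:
P(O, z) = 2*O/3 + 2*z/3 (P(O, z) = 2*(O + z)/3 = 2*O/3 + 2*z/3)
u(D, v) = -D*(7 + D)/8
u(-10, 6⁴) + P(45 + √(42 + 13), w(3)) = -⅛*(-10)*(7 - 10) + (2*(45 + √(42 + 13))/3 + (⅔)*7) = -⅛*(-10)*(-3) + (2*(45 + √55)/3 + 14/3) = -15/4 + ((30 + 2*√55/3) + 14/3) = -15/4 + (104/3 + 2*√55/3) = 371/12 + 2*√55/3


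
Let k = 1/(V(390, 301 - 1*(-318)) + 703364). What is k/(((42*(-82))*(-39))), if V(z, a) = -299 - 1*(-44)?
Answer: 1/94438788444 ≈ 1.0589e-11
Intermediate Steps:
V(z, a) = -255 (V(z, a) = -299 + 44 = -255)
k = 1/703109 (k = 1/(-255 + 703364) = 1/703109 ≈ 1.4223e-6)
k/(((42*(-82))*(-39))) = 1/(703109*(((42*(-82))*(-39)))) = 1/(703109*((-3444*(-39)))) = (1/703109)/134316 = (1/703109)*(1/134316) = 1/94438788444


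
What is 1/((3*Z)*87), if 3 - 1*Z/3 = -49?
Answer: 1/40716 ≈ 2.4560e-5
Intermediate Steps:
Z = 156 (Z = 9 - 3*(-49) = 9 + 147 = 156)
1/((3*Z)*87) = 1/((3*156)*87) = 1/(468*87) = 1/40716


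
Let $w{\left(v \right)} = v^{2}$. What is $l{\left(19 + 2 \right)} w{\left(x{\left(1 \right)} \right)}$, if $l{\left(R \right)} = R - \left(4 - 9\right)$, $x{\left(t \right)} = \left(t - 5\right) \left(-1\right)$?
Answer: $416$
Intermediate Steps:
$x{\left(t \right)} = 5 - t$ ($x{\left(t \right)} = \left(-5 + t\right) \left(-1\right) = 5 - t$)
$l{\left(R \right)} = 5 + R$ ($l{\left(R \right)} = R - -5 = R + 5 = 5 + R$)
$l{\left(19 + 2 \right)} w{\left(x{\left(1 \right)} \right)} = \left(5 + \left(19 + 2\right)\right) \left(5 - 1\right)^{2} = \left(5 + 21\right) \left(5 - 1\right)^{2} = 26 \cdot 4^{2} = 26 \cdot 16 = 416$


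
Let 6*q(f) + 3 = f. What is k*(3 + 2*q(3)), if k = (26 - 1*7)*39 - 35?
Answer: 2118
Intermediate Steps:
q(f) = -½ + f/6
k = 706 (k = (26 - 7)*39 - 35 = 19*39 - 35 = 741 - 35 = 706)
k*(3 + 2*q(3)) = 706*(3 + 2*(-½ + (⅙)*3)) = 706*(3 + 2*(-½ + ½)) = 706*(3 + 2*0) = 706*(3 + 0) = 706*3 = 2118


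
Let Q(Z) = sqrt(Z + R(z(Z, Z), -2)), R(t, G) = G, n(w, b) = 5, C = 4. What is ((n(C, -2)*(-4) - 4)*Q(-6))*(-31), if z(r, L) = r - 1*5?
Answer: 1488*I*sqrt(2) ≈ 2104.4*I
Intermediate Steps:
z(r, L) = -5 + r (z(r, L) = r - 5 = -5 + r)
Q(Z) = sqrt(-2 + Z) (Q(Z) = sqrt(Z - 2) = sqrt(-2 + Z))
((n(C, -2)*(-4) - 4)*Q(-6))*(-31) = ((5*(-4) - 4)*sqrt(-2 - 6))*(-31) = ((-20 - 4)*sqrt(-8))*(-31) = -48*I*sqrt(2)*(-31) = 1488*I*sqrt(2)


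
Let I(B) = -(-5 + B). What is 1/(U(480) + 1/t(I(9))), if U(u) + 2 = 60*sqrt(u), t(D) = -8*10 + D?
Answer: 14196/12192739439 + 1693440*sqrt(30)/12192739439 ≈ 0.00076189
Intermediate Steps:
I(B) = 5 - B
t(D) = -80 + D
U(u) = -2 + 60*sqrt(u)
1/(U(480) + 1/t(I(9))) = 1/((-2 + 60*sqrt(480)) + 1/(-80 + (5 - 1*9))) = 1/((-2 + 60*(4*sqrt(30))) + 1/(-80 + (5 - 9))) = 1/((-2 + 240*sqrt(30)) + 1/(-80 - 4)) = 1/((-2 + 240*sqrt(30)) + 1/(-84)) = 1/((-2 + 240*sqrt(30)) - 1/84) = 1/(-169/84 + 240*sqrt(30))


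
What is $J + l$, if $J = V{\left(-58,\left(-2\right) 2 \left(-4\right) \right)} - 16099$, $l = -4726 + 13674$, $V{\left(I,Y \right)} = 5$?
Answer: $-7146$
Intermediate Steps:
$l = 8948$
$J = -16094$ ($J = 5 - 16099 = -16094$)
$J + l = -16094 + 8948 = -7146$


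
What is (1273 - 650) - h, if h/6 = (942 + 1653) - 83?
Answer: -14449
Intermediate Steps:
h = 15072 (h = 6*((942 + 1653) - 83) = 6*(2595 - 83) = 6*2512 = 15072)
(1273 - 650) - h = (1273 - 650) - 1*15072 = 623 - 15072 = -14449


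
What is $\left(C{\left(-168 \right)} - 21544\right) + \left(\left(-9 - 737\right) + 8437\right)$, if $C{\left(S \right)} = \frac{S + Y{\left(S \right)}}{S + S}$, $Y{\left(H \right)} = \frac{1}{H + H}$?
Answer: $- \frac{1563891839}{112896} \approx -13853.0$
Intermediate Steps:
$Y{\left(H \right)} = \frac{1}{2 H}$
$C{\left(S \right)} = \frac{S + \frac{1}{2 S}}{2 S}$ ($C{\left(S \right)} = \frac{S + \frac{1}{2 S}}{S + S} = \frac{S + \frac{1}{2 S}}{2 S}$)
$\left(C{\left(-168 \right)} - 21544\right) + \left(\left(-9 - 737\right) + 8437\right) = \left(\left(\frac{1}{2} + \frac{1}{4 \cdot 28224}\right) - 21544\right) + \left(\left(-9 - 737\right) + 8437\right) = \left(\left(\frac{1}{2} + \frac{1}{4} \cdot \frac{1}{28224}\right) - 21544\right) + \left(-746 + 8437\right) = \left(\left(\frac{1}{2} + \frac{1}{112896}\right) - 21544\right) + 7691 = \left(\frac{56449}{112896} - 21544\right) + 7691 = - \frac{2432174975}{112896} + 7691 = - \frac{1563891839}{112896}$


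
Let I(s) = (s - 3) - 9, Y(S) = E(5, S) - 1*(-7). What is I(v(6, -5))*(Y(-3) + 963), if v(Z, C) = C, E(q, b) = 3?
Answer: -16541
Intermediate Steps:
Y(S) = 10 (Y(S) = 3 - 1*(-7) = 3 + 7 = 10)
I(s) = -12 + s (I(s) = (-3 + s) - 9 = -12 + s)
I(v(6, -5))*(Y(-3) + 963) = (-12 - 5)*(10 + 963) = -17*973 = -16541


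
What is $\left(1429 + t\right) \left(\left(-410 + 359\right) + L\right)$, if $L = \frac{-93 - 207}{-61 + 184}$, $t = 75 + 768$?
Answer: $- \frac{4977952}{41} \approx -1.2141 \cdot 10^{5}$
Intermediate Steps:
$t = 843$
$L = - \frac{100}{41}$ ($L = - \frac{300}{123} = \left(-300\right) \frac{1}{123} = - \frac{100}{41} \approx -2.439$)
$\left(1429 + t\right) \left(\left(-410 + 359\right) + L\right) = \left(1429 + 843\right) \left(\left(-410 + 359\right) - \frac{100}{41}\right) = 2272 \left(-51 - \frac{100}{41}\right) = 2272 \left(- \frac{2191}{41}\right) = - \frac{4977952}{41}$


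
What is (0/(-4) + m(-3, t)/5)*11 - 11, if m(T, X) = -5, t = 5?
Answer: -22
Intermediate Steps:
(0/(-4) + m(-3, t)/5)*11 - 11 = (0/(-4) - 5/5)*11 - 11 = (0*(-1/4) - 5*1/5)*11 - 11 = (0 - 1)*11 - 11 = -1*11 - 11 = -11 - 11 = -22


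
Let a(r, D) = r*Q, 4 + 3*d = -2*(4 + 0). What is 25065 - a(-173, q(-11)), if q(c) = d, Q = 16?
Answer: 27833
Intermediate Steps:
d = -4 (d = -4/3 + (-2*(4 + 0))/3 = -4/3 + (-2*4)/3 = -4/3 + (⅓)*(-8) = -4/3 - 8/3 = -4)
q(c) = -4
a(r, D) = 16*r (a(r, D) = r*16 = 16*r)
25065 - a(-173, q(-11)) = 25065 - 16*(-173) = 25065 - 1*(-2768) = 25065 + 2768 = 27833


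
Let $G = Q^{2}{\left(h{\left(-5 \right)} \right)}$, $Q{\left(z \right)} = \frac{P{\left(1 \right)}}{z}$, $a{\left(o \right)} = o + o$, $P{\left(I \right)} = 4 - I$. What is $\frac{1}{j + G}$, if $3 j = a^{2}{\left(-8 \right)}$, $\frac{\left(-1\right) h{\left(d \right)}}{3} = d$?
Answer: $\frac{75}{6403} \approx 0.011713$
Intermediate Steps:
$h{\left(d \right)} = - 3 d$
$a{\left(o \right)} = 2 o$
$Q{\left(z \right)} = \frac{3}{z}$ ($Q{\left(z \right)} = \frac{4 - 1}{z} = \frac{3}{z}$)
$j = \frac{256}{3}$ ($j = \frac{\left(2 \left(-8\right)\right)^{2}}{3} = \frac{\left(-16\right)^{2}}{3} = \frac{1}{3} \cdot 256 = \frac{256}{3} \approx 85.333$)
$G = \frac{1}{25}$ ($G = \left(\frac{3}{\left(-3\right) \left(-5\right)}\right)^{2} = \left(\frac{3}{15}\right)^{2} = \left(3 \cdot \frac{1}{15}\right)^{2} = \left(\frac{1}{5}\right)^{2} = \frac{1}{25} \approx 0.04$)
$\frac{1}{j + G} = \frac{1}{\frac{256}{3} + \frac{1}{25}} = \frac{1}{\frac{6403}{75}} = \frac{75}{6403}$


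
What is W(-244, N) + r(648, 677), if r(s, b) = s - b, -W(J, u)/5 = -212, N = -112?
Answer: 1031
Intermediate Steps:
W(J, u) = 1060 (W(J, u) = -5*(-212) = 1060)
W(-244, N) + r(648, 677) = 1060 + (648 - 1*677) = 1060 + (648 - 677) = 1060 - 29 = 1031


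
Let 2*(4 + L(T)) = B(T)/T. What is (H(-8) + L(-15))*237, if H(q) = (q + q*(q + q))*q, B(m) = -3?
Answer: -2284443/10 ≈ -2.2844e+5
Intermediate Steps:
H(q) = q*(q + 2*q²) (H(q) = (q + q*(2*q))*q = (q + 2*q²)*q = q*(q + 2*q²))
L(T) = -4 - 3/(2*T) (L(T) = -4 + (-3/T)/2 = -4 - 3/(2*T))
(H(-8) + L(-15))*237 = ((-8)²*(1 + 2*(-8)) + (-4 - 3/2/(-15)))*237 = (64*(1 - 16) + (-4 - 3/2*(-1/15)))*237 = (64*(-15) + (-4 + ⅒))*237 = (-960 - 39/10)*237 = -9639/10*237 = -2284443/10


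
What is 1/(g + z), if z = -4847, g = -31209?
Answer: -1/36056 ≈ -2.7735e-5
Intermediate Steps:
1/(g + z) = 1/(-31209 - 4847) = 1/(-36056) = -1/36056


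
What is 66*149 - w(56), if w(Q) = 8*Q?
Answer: 9386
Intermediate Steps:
66*149 - w(56) = 66*149 - 8*56 = 9834 - 1*448 = 9834 - 448 = 9386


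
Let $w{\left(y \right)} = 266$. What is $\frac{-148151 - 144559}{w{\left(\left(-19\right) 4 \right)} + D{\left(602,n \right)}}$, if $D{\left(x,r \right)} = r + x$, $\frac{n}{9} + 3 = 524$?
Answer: $- \frac{292710}{5557} \approx -52.674$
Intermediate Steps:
$n = 4689$ ($n = -27 + 9 \cdot 524 = -27 + 4716 = 4689$)
$\frac{-148151 - 144559}{w{\left(\left(-19\right) 4 \right)} + D{\left(602,n \right)}} = \frac{-148151 - 144559}{266 + \left(4689 + 602\right)} = - \frac{292710}{266 + 5291} = - \frac{292710}{5557}$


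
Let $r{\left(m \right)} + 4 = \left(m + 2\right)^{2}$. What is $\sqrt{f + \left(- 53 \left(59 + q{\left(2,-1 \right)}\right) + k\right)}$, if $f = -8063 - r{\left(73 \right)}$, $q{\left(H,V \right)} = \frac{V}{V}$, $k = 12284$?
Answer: $2 i \sqrt{1145} \approx 67.676 i$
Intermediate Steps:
$q{\left(H,V \right)} = 1$
$r{\left(m \right)} = -4 + \left(2 + m\right)^{2}$ ($r{\left(m \right)} = -4 + \left(m + 2\right)^{2} = -4 + \left(2 + m\right)^{2}$)
$f = -13684$ ($f = -8063 - 73 \left(4 + 73\right) = -8063 - 73 \cdot 77 = -8063 - 5621 = -13684$)
$\sqrt{f + \left(- 53 \left(59 + q{\left(2,-1 \right)}\right) + k\right)} = \sqrt{-13684 + \left(- 53 \left(59 + 1\right) + 12284\right)} = \sqrt{-13684 + \left(\left(-53\right) 60 + 12284\right)} = \sqrt{-13684 + \left(-3180 + 12284\right)} = \sqrt{-13684 + 9104} = \sqrt{-4580} = 2 i \sqrt{1145}$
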